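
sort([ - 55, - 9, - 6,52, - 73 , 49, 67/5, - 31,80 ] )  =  [ - 73, -55, - 31, - 9, - 6,67/5,49,52,80]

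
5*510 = 2550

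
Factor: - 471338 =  - 2^1 *7^1*131^1*257^1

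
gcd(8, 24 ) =8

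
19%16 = 3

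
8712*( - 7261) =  - 63257832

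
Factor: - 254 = -2^1*127^1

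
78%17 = 10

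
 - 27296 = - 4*6824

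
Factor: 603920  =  2^4*5^1*7549^1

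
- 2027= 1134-3161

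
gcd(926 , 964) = 2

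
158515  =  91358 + 67157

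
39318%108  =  6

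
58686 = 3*19562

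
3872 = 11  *352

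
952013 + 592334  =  1544347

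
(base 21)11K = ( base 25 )J7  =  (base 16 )1E2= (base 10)482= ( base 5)3412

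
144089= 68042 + 76047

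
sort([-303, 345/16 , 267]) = [ - 303, 345/16, 267]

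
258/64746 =43/10791 =0.00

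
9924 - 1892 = 8032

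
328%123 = 82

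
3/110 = 3/110= 0.03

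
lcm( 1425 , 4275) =4275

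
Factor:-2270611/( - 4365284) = 2^( - 2)*7^1* 11^( - 1)*149^1 * 311^1*14173^( - 1 ) = 324373/623612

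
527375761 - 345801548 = 181574213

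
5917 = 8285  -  2368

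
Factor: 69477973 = 71^1*491^1*1993^1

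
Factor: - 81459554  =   - 2^1 *11^1*47^1*78781^1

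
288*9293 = 2676384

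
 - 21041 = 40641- 61682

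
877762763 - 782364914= 95397849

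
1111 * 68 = 75548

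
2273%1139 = 1134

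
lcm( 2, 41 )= 82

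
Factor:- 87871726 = -2^1*167^1*263089^1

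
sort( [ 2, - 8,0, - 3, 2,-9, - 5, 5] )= [  -  9,- 8, - 5, - 3, 0, 2 , 2,  5] 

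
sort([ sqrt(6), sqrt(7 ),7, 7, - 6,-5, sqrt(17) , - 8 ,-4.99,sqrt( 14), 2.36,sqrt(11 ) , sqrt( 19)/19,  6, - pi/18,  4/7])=[ - 8,-6, - 5,- 4.99, - pi/18 , sqrt(19 )/19, 4/7, 2.36, sqrt( 6),  sqrt(7), sqrt( 11 ),  sqrt(14), sqrt(17),6, 7,7 ] 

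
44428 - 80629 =  -  36201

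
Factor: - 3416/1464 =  -3^(-1 )*7^1 = - 7/3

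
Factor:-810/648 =  -  2^(-2)*5^1=- 5/4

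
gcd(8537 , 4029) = 1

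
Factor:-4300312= - 2^3*47^1*11437^1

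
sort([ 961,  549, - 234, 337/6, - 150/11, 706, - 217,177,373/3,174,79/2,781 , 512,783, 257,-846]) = [ - 846 , - 234, - 217, - 150/11,79/2 , 337/6,373/3,174,177, 257, 512,549,706,781, 783, 961 ] 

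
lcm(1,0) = 0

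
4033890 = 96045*42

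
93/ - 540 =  - 1 + 149/180= - 0.17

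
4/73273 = 4/73273= 0.00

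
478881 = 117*4093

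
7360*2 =14720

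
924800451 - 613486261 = 311314190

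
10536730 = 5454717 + 5082013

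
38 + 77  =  115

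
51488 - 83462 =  - 31974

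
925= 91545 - 90620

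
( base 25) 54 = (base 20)69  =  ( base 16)81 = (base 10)129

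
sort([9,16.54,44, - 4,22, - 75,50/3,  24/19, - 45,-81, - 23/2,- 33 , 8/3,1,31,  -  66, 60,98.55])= [ - 81, - 75, - 66, - 45,-33, - 23/2, - 4,1, 24/19,8/3,9,  16.54, 50/3,  22,  31,44,60,98.55] 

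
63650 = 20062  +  43588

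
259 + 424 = 683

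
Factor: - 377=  - 13^1*29^1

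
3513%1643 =227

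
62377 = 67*931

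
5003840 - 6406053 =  - 1402213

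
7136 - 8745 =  - 1609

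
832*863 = 718016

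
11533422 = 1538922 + 9994500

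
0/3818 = 0 = 0.00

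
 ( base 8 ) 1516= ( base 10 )846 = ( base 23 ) 1di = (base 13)501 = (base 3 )1011100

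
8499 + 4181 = 12680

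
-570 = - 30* 19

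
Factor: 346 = 2^1*173^1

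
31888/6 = 5314  +  2/3= 5314.67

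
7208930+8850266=16059196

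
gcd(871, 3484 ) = 871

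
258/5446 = 129/2723 = 0.05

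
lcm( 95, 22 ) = 2090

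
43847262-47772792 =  - 3925530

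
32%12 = 8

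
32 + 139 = 171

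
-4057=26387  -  30444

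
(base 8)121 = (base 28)2P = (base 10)81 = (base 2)1010001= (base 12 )69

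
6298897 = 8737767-2438870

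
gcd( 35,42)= 7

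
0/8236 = 0 = 0.00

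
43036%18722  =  5592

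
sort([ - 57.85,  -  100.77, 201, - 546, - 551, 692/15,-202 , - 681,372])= [ - 681,-551, - 546, - 202, - 100.77, -57.85,692/15, 201, 372 ] 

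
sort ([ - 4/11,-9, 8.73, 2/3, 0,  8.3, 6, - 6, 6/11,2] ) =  [ - 9, - 6,-4/11 , 0,6/11 , 2/3,2, 6, 8.3, 8.73 ]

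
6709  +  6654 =13363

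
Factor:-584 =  - 2^3*73^1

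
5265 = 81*65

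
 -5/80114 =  - 1 + 80109/80114 = - 0.00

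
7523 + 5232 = 12755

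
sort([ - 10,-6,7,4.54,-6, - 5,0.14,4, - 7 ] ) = [ - 10, - 7, - 6,-6,-5,  0.14,4,4.54, 7] 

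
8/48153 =8/48153 = 0.00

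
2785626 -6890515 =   -  4104889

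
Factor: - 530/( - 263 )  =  2^1*5^1*53^1*263^(-1 ) 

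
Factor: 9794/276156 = 4897/138078 = 2^( - 1 ) * 3^( - 3)*59^1 *83^1*2557^( - 1)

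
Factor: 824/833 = 2^3 * 7^(  -  2)*17^( - 1)*103^1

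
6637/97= 68 + 41/97 = 68.42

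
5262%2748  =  2514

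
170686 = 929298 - 758612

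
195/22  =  8 + 19/22 =8.86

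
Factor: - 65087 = -11^1*61^1*97^1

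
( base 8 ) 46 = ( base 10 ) 38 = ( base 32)16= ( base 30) 18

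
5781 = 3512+2269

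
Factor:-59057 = -73^1*809^1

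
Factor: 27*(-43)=-1161 = -3^3*43^1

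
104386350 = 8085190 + 96301160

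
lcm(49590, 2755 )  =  49590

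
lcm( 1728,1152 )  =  3456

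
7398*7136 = 52792128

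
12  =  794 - 782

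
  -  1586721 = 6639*( - 239 )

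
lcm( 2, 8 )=8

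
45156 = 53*852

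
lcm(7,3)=21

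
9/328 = 9/328 = 0.03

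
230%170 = 60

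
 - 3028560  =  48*( - 63095)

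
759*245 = 185955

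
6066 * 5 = 30330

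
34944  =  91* 384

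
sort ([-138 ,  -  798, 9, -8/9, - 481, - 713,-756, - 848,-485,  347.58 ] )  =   [-848,-798, - 756, - 713, - 485,-481, - 138, - 8/9, 9,347.58] 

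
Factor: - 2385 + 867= - 1518 = - 2^1*3^1*11^1*23^1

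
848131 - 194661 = 653470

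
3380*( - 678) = -2291640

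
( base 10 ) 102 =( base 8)146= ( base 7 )204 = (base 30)3c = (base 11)93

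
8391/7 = 8391/7 = 1198.71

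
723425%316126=91173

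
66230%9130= 2320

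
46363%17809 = 10745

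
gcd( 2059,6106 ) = 71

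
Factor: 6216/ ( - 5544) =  - 3^( - 1) * 11^(-1 )*37^1 = - 37/33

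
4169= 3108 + 1061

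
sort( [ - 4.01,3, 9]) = [ - 4.01, 3, 9 ] 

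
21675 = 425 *51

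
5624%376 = 360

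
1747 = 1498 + 249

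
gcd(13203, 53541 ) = 81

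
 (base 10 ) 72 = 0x48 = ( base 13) 57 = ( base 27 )2i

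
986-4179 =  - 3193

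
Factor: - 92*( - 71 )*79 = 2^2*23^1*71^1*79^1 =516028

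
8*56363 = 450904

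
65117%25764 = 13589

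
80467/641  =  125 + 342/641  =  125.53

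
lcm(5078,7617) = 15234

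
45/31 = 45/31 = 1.45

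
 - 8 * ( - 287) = 2296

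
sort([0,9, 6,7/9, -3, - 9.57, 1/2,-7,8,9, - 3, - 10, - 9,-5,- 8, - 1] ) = [ - 10, - 9.57, - 9,-8,-7,  -  5 , - 3, - 3, - 1,0,1/2,7/9, 6,8,9, 9] 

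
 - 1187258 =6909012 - 8096270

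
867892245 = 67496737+800395508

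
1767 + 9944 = 11711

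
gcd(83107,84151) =1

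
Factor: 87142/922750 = 43571/461375 = 5^( - 3) * 11^1 * 17^1*  233^1* 3691^( - 1)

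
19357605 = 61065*317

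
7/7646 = 7/7646= 0.00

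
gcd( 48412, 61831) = 7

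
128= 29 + 99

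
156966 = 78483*2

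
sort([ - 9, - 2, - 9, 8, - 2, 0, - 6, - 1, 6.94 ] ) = [ - 9, - 9,  -  6, - 2, - 2,  -  1, 0,6.94, 8]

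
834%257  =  63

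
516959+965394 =1482353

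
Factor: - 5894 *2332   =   - 2^3 * 7^1*11^1*53^1*421^1 =- 13744808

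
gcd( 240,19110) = 30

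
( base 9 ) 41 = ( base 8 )45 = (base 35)12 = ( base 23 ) 1e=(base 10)37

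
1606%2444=1606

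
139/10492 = 139/10492=0.01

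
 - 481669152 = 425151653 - 906820805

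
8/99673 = 8/99673 = 0.00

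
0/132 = 0 = 0.00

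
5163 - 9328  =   - 4165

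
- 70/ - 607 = 70/607 = 0.12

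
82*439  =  35998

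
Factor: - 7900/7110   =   - 2^1*3^( - 2)*5^1=- 10/9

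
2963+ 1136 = 4099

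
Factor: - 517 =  -11^1*47^1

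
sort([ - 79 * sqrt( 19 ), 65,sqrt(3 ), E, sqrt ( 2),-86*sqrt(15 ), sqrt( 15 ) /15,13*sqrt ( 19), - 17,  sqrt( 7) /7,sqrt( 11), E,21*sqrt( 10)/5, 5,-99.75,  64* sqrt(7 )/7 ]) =[ - 79*sqrt(19 ), - 86 * sqrt(15 ),-99.75, - 17, sqrt(15 ) /15,sqrt ( 7) /7 , sqrt( 2 ),sqrt( 3 ),E,E,sqrt(11 ) , 5, 21*sqrt(10) /5, 64 * sqrt(7 ) /7,13 * sqrt( 19) , 65 ] 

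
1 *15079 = 15079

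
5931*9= 53379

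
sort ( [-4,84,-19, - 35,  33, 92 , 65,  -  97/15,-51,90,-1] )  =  [-51,  -  35,-19, - 97/15, - 4, - 1,33,65, 84,90,92]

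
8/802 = 4/401 = 0.01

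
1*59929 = 59929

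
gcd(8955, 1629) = 9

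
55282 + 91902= 147184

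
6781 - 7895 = - 1114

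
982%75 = 7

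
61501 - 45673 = 15828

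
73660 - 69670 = 3990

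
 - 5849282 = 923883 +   -  6773165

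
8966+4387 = 13353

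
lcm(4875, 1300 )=19500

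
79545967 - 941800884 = - 862254917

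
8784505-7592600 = 1191905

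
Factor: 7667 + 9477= 2^3*2143^1 = 17144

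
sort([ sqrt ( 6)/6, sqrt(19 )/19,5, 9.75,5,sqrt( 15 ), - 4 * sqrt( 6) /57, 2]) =[ - 4*sqrt( 6 )/57,sqrt(19 ) /19, sqrt(6) /6, 2,sqrt(15) , 5,5,9.75]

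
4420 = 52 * 85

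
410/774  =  205/387=0.53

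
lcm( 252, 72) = 504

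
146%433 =146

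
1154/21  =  1154/21  =  54.95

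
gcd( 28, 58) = 2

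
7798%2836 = 2126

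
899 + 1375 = 2274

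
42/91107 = 14/30369 = 0.00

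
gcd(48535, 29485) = 5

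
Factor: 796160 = 2^9*5^1*311^1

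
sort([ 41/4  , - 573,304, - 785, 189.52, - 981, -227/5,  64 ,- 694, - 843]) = [  -  981,-843,-785, - 694,-573, - 227/5, 41/4 , 64 , 189.52, 304 ] 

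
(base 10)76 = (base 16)4c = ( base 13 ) 5B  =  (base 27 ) 2M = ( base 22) 3a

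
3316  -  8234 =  - 4918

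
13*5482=71266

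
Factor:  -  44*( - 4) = 176 =2^4*11^1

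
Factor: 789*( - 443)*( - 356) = 124431612 = 2^2*3^1*89^1 * 263^1* 443^1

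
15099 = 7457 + 7642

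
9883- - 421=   10304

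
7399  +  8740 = 16139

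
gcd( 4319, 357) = 7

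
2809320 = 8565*328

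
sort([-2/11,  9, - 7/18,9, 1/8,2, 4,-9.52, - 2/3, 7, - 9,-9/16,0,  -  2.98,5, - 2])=[  -  9.52,  -  9 , - 2.98, - 2, - 2/3, - 9/16 ,-7/18, - 2/11, 0, 1/8, 2,  4,5,7, 9, 9] 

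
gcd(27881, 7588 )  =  7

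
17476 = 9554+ 7922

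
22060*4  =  88240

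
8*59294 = 474352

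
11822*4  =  47288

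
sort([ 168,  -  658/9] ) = [ - 658/9,168 ]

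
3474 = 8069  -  4595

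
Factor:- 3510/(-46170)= 13/171 = 3^( - 2)*13^1*19^ ( - 1 ) 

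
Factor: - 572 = -2^2*11^1*13^1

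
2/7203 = 2/7203 = 0.00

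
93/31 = 3 = 3.00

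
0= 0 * 499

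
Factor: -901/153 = - 3^( - 2 )* 53^1  =  - 53/9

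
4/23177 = 4/23177 = 0.00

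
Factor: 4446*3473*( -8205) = -126693060390 = - 2^1*3^3*5^1*13^1 * 19^1 * 23^1*151^1*547^1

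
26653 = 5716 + 20937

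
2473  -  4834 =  - 2361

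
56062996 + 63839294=119902290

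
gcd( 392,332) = 4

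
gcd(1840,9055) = 5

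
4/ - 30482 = -2/15241 = - 0.00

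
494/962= 19/37=0.51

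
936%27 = 18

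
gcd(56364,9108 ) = 132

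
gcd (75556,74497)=1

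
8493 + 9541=18034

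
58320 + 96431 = 154751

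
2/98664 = 1/49332 = 0.00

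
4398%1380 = 258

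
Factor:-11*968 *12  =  -2^5*3^1 * 11^3=- 127776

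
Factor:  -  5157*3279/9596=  - 2^ ( - 2)*3^4*191^1*1093^1*2399^( - 1) = - 16909803/9596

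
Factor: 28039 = 11^1 *2549^1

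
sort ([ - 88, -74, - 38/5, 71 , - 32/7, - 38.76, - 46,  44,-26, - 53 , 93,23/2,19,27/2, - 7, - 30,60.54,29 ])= [ - 88, - 74,-53, - 46,-38.76, - 30, - 26,- 38/5, - 7,-32/7,23/2,27/2,19 , 29,44, 60.54,  71,93 ]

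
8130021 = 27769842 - 19639821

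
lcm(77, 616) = 616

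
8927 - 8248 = 679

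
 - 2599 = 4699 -7298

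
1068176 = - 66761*( - 16 )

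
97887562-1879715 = 96007847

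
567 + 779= 1346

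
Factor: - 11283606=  - 2^1*3^2*19^1*32993^1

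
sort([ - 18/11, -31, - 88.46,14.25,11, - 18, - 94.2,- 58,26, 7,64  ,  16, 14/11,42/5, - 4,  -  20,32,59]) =[ - 94.2, - 88.46, - 58, - 31,-20, - 18,  -  4 , - 18/11,14/11 , 7, 42/5,11,14.25,16,26 , 32, 59,64] 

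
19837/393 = 50 +187/393 =50.48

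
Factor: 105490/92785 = 274/241= 2^1 * 137^1* 241^ ( - 1) 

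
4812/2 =2406 = 2406.00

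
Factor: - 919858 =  - 2^1*459929^1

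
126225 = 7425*17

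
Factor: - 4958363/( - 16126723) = 23^1*193^1 * 1117^1 * 16126723^(-1) 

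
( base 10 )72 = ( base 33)26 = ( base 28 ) 2G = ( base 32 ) 28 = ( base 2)1001000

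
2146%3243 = 2146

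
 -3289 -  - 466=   -2823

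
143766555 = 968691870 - 824925315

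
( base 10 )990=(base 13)5B2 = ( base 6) 4330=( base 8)1736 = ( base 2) 1111011110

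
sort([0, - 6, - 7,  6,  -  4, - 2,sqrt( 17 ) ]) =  [ - 7,  -  6, - 4, - 2,  0, sqrt( 17), 6]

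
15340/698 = 7670/349 = 21.98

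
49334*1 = 49334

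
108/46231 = 108/46231 = 0.00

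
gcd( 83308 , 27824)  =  4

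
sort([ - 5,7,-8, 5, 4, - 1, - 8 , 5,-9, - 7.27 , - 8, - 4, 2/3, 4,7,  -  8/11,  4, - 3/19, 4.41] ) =[ - 9, - 8, - 8, - 8, - 7.27, -5, - 4 ,  -  1,-8/11, - 3/19,2/3 , 4 , 4,  4, 4.41,5, 5,7,7 ] 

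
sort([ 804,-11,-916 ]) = [ - 916, - 11,804] 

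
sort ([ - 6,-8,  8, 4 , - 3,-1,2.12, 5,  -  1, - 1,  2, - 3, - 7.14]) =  [ - 8, -7.14 , - 6, - 3 ,  -  3 ,-1  , - 1,  -  1 , 2,2.12,4, 5, 8 ] 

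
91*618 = 56238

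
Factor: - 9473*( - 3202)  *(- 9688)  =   - 2^4 * 7^1 * 173^1*1601^1*9473^1 = - 293861705648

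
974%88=6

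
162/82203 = 54/27401 = 0.00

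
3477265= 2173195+1304070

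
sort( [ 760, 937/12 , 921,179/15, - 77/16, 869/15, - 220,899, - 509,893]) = [ - 509, - 220, - 77/16,179/15, 869/15, 937/12,  760,893,  899,921 ] 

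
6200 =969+5231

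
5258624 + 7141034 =12399658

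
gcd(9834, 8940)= 894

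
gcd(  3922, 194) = 2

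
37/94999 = 37/94999 = 0.00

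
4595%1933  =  729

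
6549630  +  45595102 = 52144732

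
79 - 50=29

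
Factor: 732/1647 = 4/9 = 2^2*3^( - 2 ) 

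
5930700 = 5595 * 1060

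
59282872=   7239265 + 52043607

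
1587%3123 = 1587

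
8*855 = 6840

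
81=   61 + 20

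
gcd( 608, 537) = 1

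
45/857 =45/857 = 0.05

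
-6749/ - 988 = 6+821/988 = 6.83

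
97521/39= 32507/13 = 2500.54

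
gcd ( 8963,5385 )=1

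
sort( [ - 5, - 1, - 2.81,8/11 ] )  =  [ - 5,  -  2.81, - 1,  8/11] 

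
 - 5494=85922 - 91416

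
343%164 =15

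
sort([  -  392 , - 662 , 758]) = [ - 662 , - 392 , 758 ] 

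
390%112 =54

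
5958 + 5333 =11291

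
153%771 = 153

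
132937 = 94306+38631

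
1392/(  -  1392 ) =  - 1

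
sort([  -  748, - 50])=[ - 748, - 50] 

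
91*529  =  48139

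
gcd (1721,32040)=1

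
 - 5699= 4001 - 9700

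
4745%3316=1429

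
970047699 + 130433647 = 1100481346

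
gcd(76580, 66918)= 2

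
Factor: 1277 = 1277^1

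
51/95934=17/31978 = 0.00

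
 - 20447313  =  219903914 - 240351227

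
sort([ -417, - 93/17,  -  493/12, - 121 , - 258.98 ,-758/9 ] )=[-417, -258.98, - 121, - 758/9, - 493/12, - 93/17] 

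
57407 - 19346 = 38061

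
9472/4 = 2368 = 2368.00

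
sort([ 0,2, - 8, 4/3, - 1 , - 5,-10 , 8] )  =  [ - 10, - 8, - 5, - 1,0,4/3,2,8]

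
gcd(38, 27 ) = 1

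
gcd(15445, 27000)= 5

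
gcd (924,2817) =3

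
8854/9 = 8854/9= 983.78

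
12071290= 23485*514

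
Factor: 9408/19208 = 2^3*3^1 * 7^( - 2) = 24/49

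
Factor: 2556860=2^2*5^1*127843^1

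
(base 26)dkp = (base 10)9333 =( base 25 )en8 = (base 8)22165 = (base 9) 13720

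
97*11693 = 1134221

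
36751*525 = 19294275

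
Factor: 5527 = 5527^1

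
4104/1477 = 2 + 1150/1477 = 2.78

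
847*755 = 639485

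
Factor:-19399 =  - 19^1*1021^1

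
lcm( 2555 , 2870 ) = 209510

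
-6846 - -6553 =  - 293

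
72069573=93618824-21549251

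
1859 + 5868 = 7727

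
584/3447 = 584/3447 = 0.17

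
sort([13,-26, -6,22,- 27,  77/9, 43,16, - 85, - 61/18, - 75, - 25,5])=[-85 ,-75, - 27, - 26, - 25,  -  6, - 61/18, 5, 77/9,13, 16,22 , 43] 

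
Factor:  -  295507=-19^1 * 103^1*151^1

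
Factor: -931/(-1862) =2^( - 1)  =  1/2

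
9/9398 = 9/9398 = 0.00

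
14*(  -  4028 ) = - 56392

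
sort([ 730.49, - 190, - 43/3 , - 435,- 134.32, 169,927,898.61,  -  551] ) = [ - 551,-435, - 190, - 134.32,-43/3,169,730.49, 898.61, 927 ]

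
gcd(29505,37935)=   4215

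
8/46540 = 2/11635=0.00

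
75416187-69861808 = 5554379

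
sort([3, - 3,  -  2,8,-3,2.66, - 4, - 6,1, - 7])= [ - 7,  -  6, - 4, - 3  , - 3, - 2, 1,2.66, 3,8 ] 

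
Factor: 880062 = 2^1*3^1*146677^1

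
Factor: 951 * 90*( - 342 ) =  - 29271780 = - 2^2*3^5*5^1*19^1*317^1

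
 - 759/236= - 4 + 185/236= -  3.22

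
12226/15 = 12226/15=815.07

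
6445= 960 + 5485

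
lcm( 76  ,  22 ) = 836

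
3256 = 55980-52724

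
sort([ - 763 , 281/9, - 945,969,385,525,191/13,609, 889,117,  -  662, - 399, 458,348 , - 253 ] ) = [ - 945, - 763, - 662, - 399,-253, 191/13,281/9, 117,348,385,458,525,  609, 889,969]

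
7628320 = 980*7784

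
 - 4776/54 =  -796/9 = -88.44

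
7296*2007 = 14643072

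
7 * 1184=8288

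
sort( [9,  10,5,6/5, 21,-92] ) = [-92,  6/5,5,9 , 10,21] 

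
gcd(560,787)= 1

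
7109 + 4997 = 12106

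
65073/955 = 68 + 133/955= 68.14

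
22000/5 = 4400 = 4400.00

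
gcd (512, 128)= 128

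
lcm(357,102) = 714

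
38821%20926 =17895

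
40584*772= 31330848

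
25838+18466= 44304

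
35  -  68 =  - 33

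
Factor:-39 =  - 3^1*13^1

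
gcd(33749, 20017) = 1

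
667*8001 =5336667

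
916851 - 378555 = 538296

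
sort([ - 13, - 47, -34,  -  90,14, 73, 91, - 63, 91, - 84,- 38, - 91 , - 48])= [ - 91, - 90, - 84, - 63, - 48, - 47 , - 38, - 34, - 13, 14, 73, 91,  91]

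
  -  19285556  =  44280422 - 63565978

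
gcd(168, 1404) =12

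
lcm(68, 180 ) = 3060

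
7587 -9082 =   -  1495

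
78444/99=792  +  4/11 = 792.36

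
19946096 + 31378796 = 51324892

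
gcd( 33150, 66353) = 1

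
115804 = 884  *131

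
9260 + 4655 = 13915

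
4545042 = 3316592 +1228450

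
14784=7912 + 6872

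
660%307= 46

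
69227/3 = 23075 + 2/3 = 23075.67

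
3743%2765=978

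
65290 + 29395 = 94685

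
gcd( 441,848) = 1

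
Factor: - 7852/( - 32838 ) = 2^1*3^ ( - 1)*151^1*421^( -1 ) = 302/1263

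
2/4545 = 2/4545 = 0.00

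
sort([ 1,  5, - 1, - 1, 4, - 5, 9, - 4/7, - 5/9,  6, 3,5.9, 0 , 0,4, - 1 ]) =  [ - 5, - 1,-1, - 1, - 4/7,-5/9, 0 , 0, 1, 3,4 , 4, 5,5.9, 6, 9] 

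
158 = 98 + 60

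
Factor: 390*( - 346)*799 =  - 107817060 = - 2^2 * 3^1 *5^1*13^1*17^1*47^1* 173^1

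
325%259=66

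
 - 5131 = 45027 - 50158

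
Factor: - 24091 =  -24091^1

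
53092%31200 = 21892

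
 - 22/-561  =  2/51= 0.04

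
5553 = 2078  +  3475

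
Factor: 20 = 2^2*5^1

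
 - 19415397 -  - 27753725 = 8338328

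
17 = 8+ 9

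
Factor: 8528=2^4 * 13^1*41^1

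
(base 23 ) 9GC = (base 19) E4B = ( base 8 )12025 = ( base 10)5141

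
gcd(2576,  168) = 56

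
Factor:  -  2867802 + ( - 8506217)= - 859^1*13241^1 = -11374019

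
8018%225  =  143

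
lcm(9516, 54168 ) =704184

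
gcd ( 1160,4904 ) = 8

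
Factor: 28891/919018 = 2^ ( - 1)*167^1 * 173^1*459509^( - 1)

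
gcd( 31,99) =1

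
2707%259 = 117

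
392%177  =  38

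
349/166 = 2  +  17/166 = 2.10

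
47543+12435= 59978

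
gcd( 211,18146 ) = 211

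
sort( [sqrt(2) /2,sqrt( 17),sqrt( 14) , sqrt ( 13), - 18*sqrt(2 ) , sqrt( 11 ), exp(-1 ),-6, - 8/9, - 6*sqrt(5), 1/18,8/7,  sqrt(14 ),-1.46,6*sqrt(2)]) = [ - 18*sqrt ( 2),- 6*sqrt (5) , - 6, - 1.46, - 8/9,1/18,exp( -1 ), sqrt (2)/2,  8/7, sqrt( 11 ), sqrt( 13), sqrt(14 ),  sqrt(14 ) , sqrt(17), 6*sqrt( 2) ] 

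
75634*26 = 1966484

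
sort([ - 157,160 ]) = [ - 157,  160]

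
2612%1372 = 1240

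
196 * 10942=2144632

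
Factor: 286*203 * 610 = 35415380 = 2^2*5^1*7^1 * 11^1*13^1 * 29^1*61^1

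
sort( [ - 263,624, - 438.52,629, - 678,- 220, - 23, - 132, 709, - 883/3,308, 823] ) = [ - 678,  -  438.52, - 883/3,-263, - 220, -132, - 23,308, 624, 629, 709,823] 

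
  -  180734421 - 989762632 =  - 1170497053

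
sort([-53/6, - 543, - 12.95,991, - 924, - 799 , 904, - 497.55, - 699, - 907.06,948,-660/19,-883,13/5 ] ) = [ - 924, - 907.06, - 883, - 799 , - 699,-543,-497.55,  -  660/19, - 12.95, - 53/6,13/5,904  ,  948,991]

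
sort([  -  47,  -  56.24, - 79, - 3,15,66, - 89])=[ - 89, - 79, - 56.24,  -  47, - 3,15, 66]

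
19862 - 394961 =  - 375099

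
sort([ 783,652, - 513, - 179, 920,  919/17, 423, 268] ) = [ - 513 ,- 179, 919/17,268, 423,652,783 , 920] 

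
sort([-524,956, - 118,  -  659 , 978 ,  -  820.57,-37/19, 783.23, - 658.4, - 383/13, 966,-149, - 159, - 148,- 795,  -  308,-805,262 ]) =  [-820.57, - 805,-795 , - 659,  -  658.4, - 524,-308, - 159 , - 149, - 148, - 118,-383/13, - 37/19,262,783.23,956,966,978] 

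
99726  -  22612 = 77114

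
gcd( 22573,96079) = 1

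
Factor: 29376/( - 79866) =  - 32/87  =  - 2^5*3^( - 1)*29^( - 1)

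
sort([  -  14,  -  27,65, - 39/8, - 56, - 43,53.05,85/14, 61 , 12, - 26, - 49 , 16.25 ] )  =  [  -  56, - 49,-43, - 27, - 26, - 14, - 39/8,85/14, 12, 16.25,53.05  ,  61,  65 ] 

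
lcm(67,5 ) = 335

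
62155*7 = 435085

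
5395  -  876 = 4519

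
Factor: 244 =2^2 * 61^1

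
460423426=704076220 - 243652794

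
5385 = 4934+451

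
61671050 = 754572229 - 692901179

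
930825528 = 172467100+758358428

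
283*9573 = 2709159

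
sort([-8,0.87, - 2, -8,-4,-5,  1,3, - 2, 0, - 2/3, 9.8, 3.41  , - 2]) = [-8,-8, - 5, - 4,- 2, - 2, - 2,-2/3, 0,0.87  ,  1, 3,3.41,9.8] 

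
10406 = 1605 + 8801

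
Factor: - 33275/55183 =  - 5^2* 11^3*139^( - 1)*397^( - 1 ) 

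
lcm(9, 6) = 18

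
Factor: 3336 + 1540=4876 = 2^2*23^1*53^1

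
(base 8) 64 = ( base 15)37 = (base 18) 2G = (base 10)52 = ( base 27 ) 1p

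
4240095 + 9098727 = 13338822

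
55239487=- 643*( - 85909) 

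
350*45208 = 15822800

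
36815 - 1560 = 35255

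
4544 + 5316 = 9860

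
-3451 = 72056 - 75507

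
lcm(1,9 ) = 9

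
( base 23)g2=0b101110010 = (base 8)562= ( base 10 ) 370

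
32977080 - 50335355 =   -  17358275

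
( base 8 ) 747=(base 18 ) 191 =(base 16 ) 1e7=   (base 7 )1264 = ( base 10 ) 487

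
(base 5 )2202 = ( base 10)302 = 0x12E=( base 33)95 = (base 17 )10d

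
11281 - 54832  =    -  43551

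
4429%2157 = 115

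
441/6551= 441/6551 = 0.07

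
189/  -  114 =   -  2  +  13/38 =- 1.66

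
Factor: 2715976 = 2^3*257^1 * 1321^1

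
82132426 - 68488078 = 13644348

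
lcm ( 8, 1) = 8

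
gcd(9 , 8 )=1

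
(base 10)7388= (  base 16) 1cdc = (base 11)5607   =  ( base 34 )6DA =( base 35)613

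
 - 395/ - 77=395/77 = 5.13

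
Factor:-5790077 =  - 5790077^1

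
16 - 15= 1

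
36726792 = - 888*( - 41359)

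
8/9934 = 4/4967  =  0.00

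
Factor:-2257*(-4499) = 10154243= 11^1*37^1*61^1*409^1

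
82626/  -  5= -16526+4/5  =  - 16525.20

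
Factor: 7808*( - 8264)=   -  64525312 = - 2^10*61^1*1033^1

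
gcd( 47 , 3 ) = 1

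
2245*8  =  17960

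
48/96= 1/2 = 0.50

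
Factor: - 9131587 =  - 9131587^1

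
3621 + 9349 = 12970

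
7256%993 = 305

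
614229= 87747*7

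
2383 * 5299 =12627517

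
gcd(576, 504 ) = 72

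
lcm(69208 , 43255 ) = 346040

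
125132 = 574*218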